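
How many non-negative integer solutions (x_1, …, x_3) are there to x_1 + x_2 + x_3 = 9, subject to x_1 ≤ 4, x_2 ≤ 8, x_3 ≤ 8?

Without the upper bounds there are C(11,2) = 55 ways to split 9 among 3 variables.
Subtract solutions that violate a single cap (substitute x_i' = x_i − (cap_i+1)): x_1 ≥ 5 gives C(6,2) = 15; x_2 ≥ 9 gives C(2,2) = 1; x_3 ≥ 9 gives C(2,2) = 1. Together 17.
No two caps can be exceeded simultaneously, so the pair terms are all 0.
By inclusion–exclusion the count is 55 − 17 + 0 = 38.

38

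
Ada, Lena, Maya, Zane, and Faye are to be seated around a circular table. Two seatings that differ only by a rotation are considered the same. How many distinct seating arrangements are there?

Seat Ada anywhere (absorbing the rotational symmetry), then permute the other 4: (4)! = 24.

24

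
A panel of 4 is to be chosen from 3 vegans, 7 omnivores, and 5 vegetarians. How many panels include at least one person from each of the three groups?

630

Unrestricted: C(15,4) = 1365 ways to pick any 4 of the 15.
Subtract selections that omit an entire group: no vegans → C(12,4) = 495; no omnivores → C(8,4) = 70; no vegetarians → C(10,4) = 210.
Add back selections omitting two groups (i.e. drawn from a single group): C(3,4) + C(7,4) + C(5,4) = 40.
By inclusion–exclusion: 1365 − 775 + 40 = 630.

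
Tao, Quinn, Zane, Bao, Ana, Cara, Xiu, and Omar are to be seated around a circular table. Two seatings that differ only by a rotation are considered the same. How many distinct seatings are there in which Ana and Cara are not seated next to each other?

3600

All circular seatings of 8 people number (7)! = 5040.
Those with Ana next to Cara: fuse the pair into one unit and seat 7 units around a circle — 2·(6)! = 1440.
Subtracting, 5040 − 1440 = 3600.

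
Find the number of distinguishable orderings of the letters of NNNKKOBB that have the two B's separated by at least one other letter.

1260

Total arrangements of NNNKKOBB: 8!/(3!·2!·2!) = 1680.
Arrangements with the B's together: treat BB as one letter, giving (7)!/(3!·2!) = 420.
Subtracting, 1680 − 420 = 1260 arrangements keep the B's apart.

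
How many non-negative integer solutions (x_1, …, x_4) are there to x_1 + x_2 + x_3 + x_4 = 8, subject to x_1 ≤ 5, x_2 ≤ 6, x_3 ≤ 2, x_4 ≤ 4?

By stars and bars, unrestricted non-negative solutions to x_1+…+x_4 = 8 number C(8+3,3) = 165.
Subtract solutions that violate a single cap (substitute x_i' = x_i − (cap_i+1)): x_1 ≥ 6 gives C(5,3) = 10; x_2 ≥ 7 gives C(4,3) = 4; x_3 ≥ 3 gives C(8,3) = 56; x_4 ≥ 5 gives C(6,3) = 20. Together 90.
Add back pairs where two caps are both exceeded: 0 + 0 + 0 + 0 + 0 + 1 = 1.
By inclusion–exclusion the count is 165 − 90 + 1 = 76.

76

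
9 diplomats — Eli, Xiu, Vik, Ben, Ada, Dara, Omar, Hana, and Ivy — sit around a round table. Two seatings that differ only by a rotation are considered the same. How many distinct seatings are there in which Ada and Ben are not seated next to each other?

30240

All circular seatings of 9 people number (8)! = 40320.
Those with Ada next to Ben: fuse the pair into one unit and seat 8 units around a circle — 2·(7)! = 10080.
Subtracting, 40320 − 10080 = 30240.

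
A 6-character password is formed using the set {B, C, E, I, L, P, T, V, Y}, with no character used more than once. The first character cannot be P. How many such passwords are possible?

The first character has 9−1 = 8 choices (anything except P).
The remaining 5 characters are filled from the other 8 symbols without repetition: 8 × 7 × 6 × 5 × 4 = 6720.
Total: 8 × 6720 = 53760.

53760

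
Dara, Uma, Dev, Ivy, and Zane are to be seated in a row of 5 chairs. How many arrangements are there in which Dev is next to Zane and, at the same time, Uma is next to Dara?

24

Treat {Dev,Zane} as one block (2 orders) and {Uma,Dara} as another (2 orders).
That leaves 3 units to arrange: 2 × 2 × 3! = 4 × 6 = 24.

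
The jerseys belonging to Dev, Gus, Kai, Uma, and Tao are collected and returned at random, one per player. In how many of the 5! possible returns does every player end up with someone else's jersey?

44

Count assignments avoiding every fixed point. For any j of the 5 players fixed to their old jersey, the other 5−j can be arranged in (5−j)! ways.
By inclusion–exclusion this is Σ_{j=0}^{5} (−1)^j C(5,j)·(5−j)!.
Computing: 120 − 120 + 60 − 20 + 5 − 1 = 44.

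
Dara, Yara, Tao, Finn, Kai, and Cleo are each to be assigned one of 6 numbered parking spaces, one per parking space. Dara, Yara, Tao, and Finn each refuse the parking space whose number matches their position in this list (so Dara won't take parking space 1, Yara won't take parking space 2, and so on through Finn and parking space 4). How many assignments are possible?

362

Let Aᵢ (for 1 ≤ i ≤ 4) be the placements that put person i in their forbidden parking space. Any j of these fix j positions, leaving (6−j)! ways to fill the rest, and there are C(4,j) ways to pick which j.
By inclusion–exclusion, the number of valid placements is Σ_{j=0}^{4} (−1)^j C(4,j)·(6−j)!.
Computing: 720 − 480 + 144 − 24 + 2 = 362.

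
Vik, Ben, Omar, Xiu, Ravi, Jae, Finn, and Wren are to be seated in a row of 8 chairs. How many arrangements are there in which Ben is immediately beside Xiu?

Treat {Ben, Xiu} as a single unit. There are 7 units to order, and the pair itself can be ordered 2 ways.
So the count is 2·(7)! = 10080.

10080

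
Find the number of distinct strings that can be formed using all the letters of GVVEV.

The 5 letters of GVVEV have repeats: V appearing 3 times.
So there are 5! / (3!) = 20 distinguishable arrangements.

20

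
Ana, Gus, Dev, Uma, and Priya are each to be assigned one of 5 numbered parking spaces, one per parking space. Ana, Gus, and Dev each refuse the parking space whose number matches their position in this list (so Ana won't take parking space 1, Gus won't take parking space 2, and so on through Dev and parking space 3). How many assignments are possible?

64

Let Aᵢ (for i ∈ {1, 2, 3}) be the placements that put person i in their forbidden parking space. Any j of these fix j positions, leaving (5−j)! ways to fill the rest, and there are C(3,j) ways to pick which j.
By inclusion–exclusion, the number of valid placements is Σ_{j=0}^{3} (−1)^j C(3,j)·(5−j)!.
Computing: 120 − 72 + 18 − 2 = 64.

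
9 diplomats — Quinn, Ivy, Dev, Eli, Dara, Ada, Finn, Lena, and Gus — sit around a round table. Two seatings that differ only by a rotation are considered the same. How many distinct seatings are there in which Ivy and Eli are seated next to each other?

Treat {Ivy, Eli} as one unit (2 internal orders) and seat the resulting 8 units around the table: (7)! circular arrangements.
So 2 × (7)! = 2 × 5040 = 10080.

10080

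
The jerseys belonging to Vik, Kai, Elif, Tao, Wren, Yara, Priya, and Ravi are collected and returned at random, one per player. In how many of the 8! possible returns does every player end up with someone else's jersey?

14833

This is the derangement count D_8: permutations of 8 items with no fixed point.
By inclusion–exclusion this is Σ_{j=0}^{8} (−1)^j C(8,j)·(8−j)!.
Computing: 40320 − 40320 + 20160 − 6720 + 1680 − 336 + 56 − 8 + 1 = 14833.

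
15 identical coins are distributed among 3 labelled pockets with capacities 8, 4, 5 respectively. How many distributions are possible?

6

Ignoring the caps, the number of non-negative solutions to x_1+…+x_3 = 15 is C(17,2) = 136.
Subtract solutions that violate a single cap (substitute x_i' = x_i − (cap_i+1)): x_1 ≥ 9 gives C(8,2) = 28; x_2 ≥ 5 gives C(12,2) = 66; x_3 ≥ 6 gives C(11,2) = 55. Together 149.
Add back pairs where two caps are both exceeded: 3 + 1 + 15 = 19.
By inclusion–exclusion the count is 136 − 149 + 19 = 6.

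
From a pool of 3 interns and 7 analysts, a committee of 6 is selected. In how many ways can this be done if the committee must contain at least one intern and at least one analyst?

203

Total 6-person selections from all 10: C(10,6) = 210.
Selections missing a whole group: no interns → C(7,6) = 7; no analysts → C(3,6) = 0.
Both groups omitted at once is impossible, so 210 − 7 = 203.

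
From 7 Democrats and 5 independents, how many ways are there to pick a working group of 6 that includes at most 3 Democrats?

Split by how many Democrats are chosen (0 through 3).
Sum: C(7,0)·C(5,6) + C(7,1)·C(5,5) + C(7,2)·C(5,4) + C(7,3)·C(5,3) = 0 + 7 + 105 + 350 = 462.

462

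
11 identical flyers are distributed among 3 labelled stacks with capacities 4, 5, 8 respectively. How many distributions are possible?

Without the upper bounds there are C(13,2) = 78 ways to split 11 among 3 stacks.
Subtract solutions that violate a single cap (substitute x_i' = x_i − (cap_i+1)): x_1 ≥ 5 gives C(8,2) = 28; x_2 ≥ 6 gives C(7,2) = 21; x_3 ≥ 9 gives C(4,2) = 6. Together 55.
Add back pairs where two caps are both exceeded: 1 + 0 + 0 = 1.
By inclusion–exclusion the count is 78 − 55 + 1 = 24.

24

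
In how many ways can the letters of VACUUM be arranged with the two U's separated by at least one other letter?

240

Total arrangements of VACUUM: 6!/(2!) = 360.
Arrangements with the U's together: treat UU as one letter, giving (5)! = 120.
Hence 360 − 120 = 240.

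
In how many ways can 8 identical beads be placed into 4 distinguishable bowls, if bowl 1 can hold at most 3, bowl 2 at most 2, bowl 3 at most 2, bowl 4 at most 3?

Without the upper bounds there are C(11,3) = 165 ways to split 8 among 4 bowls.
Subtract solutions that violate a single cap (substitute x_i' = x_i − (cap_i+1)): x_1 ≥ 4 gives C(7,3) = 35; x_2 ≥ 3 gives C(8,3) = 56; x_3 ≥ 3 gives C(8,3) = 56; x_4 ≥ 4 gives C(7,3) = 35. Together 182.
Add back pairs where two caps are both exceeded: 4 + 4 + 1 + 10 + 4 + 4 = 27.
By inclusion–exclusion the count is 165 − 182 + 27 = 10.

10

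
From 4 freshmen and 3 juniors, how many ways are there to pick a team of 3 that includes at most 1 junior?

22

Split by how many juniors are chosen (0 through 1).
Sum: C(3,0)·C(4,3) + C(3,1)·C(4,2) = 4 + 18 = 22.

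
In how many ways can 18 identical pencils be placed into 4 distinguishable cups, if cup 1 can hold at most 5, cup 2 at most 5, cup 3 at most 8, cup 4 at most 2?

10

By stars and bars, unrestricted non-negative solutions to x_1+…+x_4 = 18 number C(18+3,3) = 1330.
Subtract solutions that violate a single cap (substitute x_i' = x_i − (cap_i+1)): x_1 ≥ 6 gives C(15,3) = 455; x_2 ≥ 6 gives C(15,3) = 455; x_3 ≥ 9 gives C(12,3) = 220; x_4 ≥ 3 gives C(18,3) = 816. Together 1946.
Add back pairs where two caps are both exceeded: 84 + 20 + 220 + 20 + 220 + 84 = 648.
Subtract triples: 0 + 20 + 1 + 1 = 22.
By inclusion–exclusion the count is 1330 − 1946 + 648 − 22 = 10.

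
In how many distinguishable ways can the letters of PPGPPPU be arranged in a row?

Letter multiplicities in PPGPPPU: G×1, P×5, U×1.
So there are 7! / (5!) = 42 distinguishable arrangements.

42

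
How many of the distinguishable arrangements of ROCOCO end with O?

30

With the last slot taken by O, it remains to arrange the other 5 letters (RCOCO).
Those 5 letters have C appearing twice and O appearing twice, giving (5)!/(2!·2!) = 30.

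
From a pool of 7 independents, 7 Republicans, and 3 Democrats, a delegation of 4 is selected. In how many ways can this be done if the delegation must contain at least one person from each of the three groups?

With no constraint there are C(17,4) = 2380 possible selections.
Subtract selections that omit an entire group: no independents → C(10,4) = 210; no Republicans → C(10,4) = 210; no Democrats → C(14,4) = 1001.
Add back selections omitting two groups (i.e. drawn from a single group): C(7,4) + C(7,4) + C(3,4) = 70.
By inclusion–exclusion: 2380 − 1421 + 70 = 1029.

1029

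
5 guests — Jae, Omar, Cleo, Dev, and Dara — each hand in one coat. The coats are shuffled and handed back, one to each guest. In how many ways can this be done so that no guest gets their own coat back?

Count assignments avoiding every fixed point. For any j of the 5 guests fixed to their own coat, the other 5−j can be arranged in (5−j)! ways.
By inclusion–exclusion this is Σ_{j=0}^{5} (−1)^j C(5,j)·(5−j)!.
Computing: 120 − 120 + 60 − 20 + 5 − 1 = 44.

44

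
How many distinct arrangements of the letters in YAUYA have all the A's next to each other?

12

Treat the 2 copies of A as a single block. The multiset to arrange is then {AA, U, Y, Y}, 4 items in all.
That gives (4)!/(2!) = 12 arrangements.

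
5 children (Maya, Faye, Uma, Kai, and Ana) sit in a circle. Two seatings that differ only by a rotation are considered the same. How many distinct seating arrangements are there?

Around a circle, 5 distinct people have 5!/5 = (4)! = 24 rotationally distinct seatings.

24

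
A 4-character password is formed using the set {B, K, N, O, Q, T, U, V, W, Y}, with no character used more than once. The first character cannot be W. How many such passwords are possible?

The first character has 10−1 = 9 choices (anything except W).
The remaining 3 characters are filled from the other 9 symbols without repetition: 9 × 8 × 7 = 504.
Total: 9 × 504 = 4536.

4536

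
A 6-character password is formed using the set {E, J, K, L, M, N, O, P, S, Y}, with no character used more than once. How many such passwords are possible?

151200

Choose and order 6 of the 10 symbols: the first character has 10 options, the next 9, and so on down to 5.
10 × 9 × 8 × 7 × 6 × 5 = 151200.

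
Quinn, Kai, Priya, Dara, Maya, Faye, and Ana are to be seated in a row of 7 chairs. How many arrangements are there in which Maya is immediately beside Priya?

1440

Treat {Maya, Priya} as a single unit. There are 6 units to order, and the pair itself can be ordered 2 ways.
So the count is 2·(6)! = 1440.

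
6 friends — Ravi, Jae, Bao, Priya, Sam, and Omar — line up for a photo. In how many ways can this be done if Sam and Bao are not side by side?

Of the 6! = 720 arrangements, those with Sam and Bao adjacent number 2 × 5! = 240 (treat the pair as a block with 2 internal orders).
So 720 − 240 = 480 arrangements keep them apart.

480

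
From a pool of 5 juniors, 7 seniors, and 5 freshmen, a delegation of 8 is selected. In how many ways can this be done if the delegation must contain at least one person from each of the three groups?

With no constraint there are C(17,8) = 24310 possible selections.
Selections missing a whole group: no juniors → C(12,8) = 495; no seniors → C(10,8) = 45; no freshmen → C(12,8) = 495.
Add back selections omitting two groups (i.e. drawn from a single group): C(5,8) + C(7,8) + C(5,8) = 0.
By inclusion–exclusion: 24310 − 1035 + 0 = 23275.

23275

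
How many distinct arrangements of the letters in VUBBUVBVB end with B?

Fix B in the last position and arrange the remaining 8 letters.
Those 8 letters have B appearing 3 times, U appearing twice, and V appearing 3 times, giving (8)!/(3!·3!·2!) = 560.

560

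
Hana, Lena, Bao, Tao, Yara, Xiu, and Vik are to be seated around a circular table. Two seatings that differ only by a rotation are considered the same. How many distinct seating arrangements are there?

Around a circle, 7 distinct people have 7!/7 = (6)! = 720 rotationally distinct seatings.

720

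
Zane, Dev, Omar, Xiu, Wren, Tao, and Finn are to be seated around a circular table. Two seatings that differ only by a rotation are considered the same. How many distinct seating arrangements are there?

Seat Zane anywhere (absorbing the rotational symmetry), then permute the other 6: (6)! = 720.

720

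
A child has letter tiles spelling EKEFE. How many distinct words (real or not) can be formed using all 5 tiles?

The 5 letters of EKEFE have repeats: E appearing 3 times.
The number of distinct arrangements is 5!/(3!) = 120/6 = 20.

20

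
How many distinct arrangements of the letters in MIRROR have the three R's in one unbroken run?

Treat the 3 copies of R as a single block. The multiset to arrange is then {RRR, I, M, O}, 4 items in all.
All 4 items are distinct, so there are (4)! = 24 arrangements.

24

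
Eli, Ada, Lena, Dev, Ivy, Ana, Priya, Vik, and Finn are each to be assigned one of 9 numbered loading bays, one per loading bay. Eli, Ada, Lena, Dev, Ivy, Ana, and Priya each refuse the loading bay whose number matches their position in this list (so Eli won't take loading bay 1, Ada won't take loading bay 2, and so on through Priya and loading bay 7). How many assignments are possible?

Let Aᵢ (for 1 ≤ i ≤ 7) be the placements that put person i in their forbidden loading bay. Any j of these fix j positions, leaving (9−j)! ways to fill the rest, and there are C(7,j) ways to pick which j.
By inclusion–exclusion, the number of valid placements is Σ_{j=0}^{7} (−1)^j C(7,j)·(9−j)!.
Computing: 362880 − 282240 + 105840 − 25200 + 4200 − 504 + 42 − 2 = 165016.

165016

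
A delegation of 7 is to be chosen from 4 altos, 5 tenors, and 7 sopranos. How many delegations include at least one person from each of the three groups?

Total 7-person selections from all 16: C(16,7) = 11440.
Selections missing a whole group: no altos → C(12,7) = 792; no tenors → C(11,7) = 330; no sopranos → C(9,7) = 36.
Add back selections omitting two groups (i.e. drawn from a single group): C(4,7) + C(5,7) + C(7,7) = 1.
By inclusion–exclusion: 11440 − 1158 + 1 = 10283.

10283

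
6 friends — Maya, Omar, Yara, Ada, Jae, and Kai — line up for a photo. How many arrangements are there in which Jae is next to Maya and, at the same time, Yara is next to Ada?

96

Treat {Jae,Maya} as one block (2 orders) and {Yara,Ada} as another (2 orders).
That leaves 4 units to arrange: 2 × 2 × 4! = 4 × 24 = 96.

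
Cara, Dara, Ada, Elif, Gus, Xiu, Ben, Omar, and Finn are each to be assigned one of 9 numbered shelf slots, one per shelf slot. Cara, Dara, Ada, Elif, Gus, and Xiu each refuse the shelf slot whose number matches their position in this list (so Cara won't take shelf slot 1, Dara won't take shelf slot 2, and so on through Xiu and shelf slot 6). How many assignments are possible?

183822

Let Aᵢ (for 1 ≤ i ≤ 6) be the placements that put person i in their forbidden shelf slot. Any j of these fix j positions, leaving (9−j)! ways to fill the rest, and there are C(6,j) ways to pick which j.
By inclusion–exclusion, the number of valid placements is Σ_{j=0}^{6} (−1)^j C(6,j)·(9−j)!.
Computing: 362880 − 241920 + 75600 − 14400 + 1800 − 144 + 6 = 183822.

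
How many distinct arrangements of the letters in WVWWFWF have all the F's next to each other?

Treat the 2 copies of F as a single block. The multiset to arrange is then {FF, V, W, W, W, W}, 6 items in all.
That gives (6)!/(4!) = 30 arrangements.

30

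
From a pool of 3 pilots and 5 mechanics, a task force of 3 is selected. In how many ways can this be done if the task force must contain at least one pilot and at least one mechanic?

Total 3-person selections from all 8: C(8,3) = 56.
Selections missing a whole group: no pilots → C(5,3) = 10; no mechanics → C(3,3) = 1.
Both groups omitted at once is impossible, so 56 − 11 = 45.

45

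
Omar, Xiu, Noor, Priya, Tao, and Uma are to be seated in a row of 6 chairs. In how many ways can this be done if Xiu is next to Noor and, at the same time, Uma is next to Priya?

96

Treat {Xiu,Noor} as one block (2 orders) and {Uma,Priya} as another (2 orders).
That leaves 4 units to arrange: 2 × 2 × 4! = 4 × 24 = 96.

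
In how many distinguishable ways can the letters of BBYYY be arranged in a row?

10

The 5 letters of BBYYY have repeats: B appearing twice and Y appearing 3 times.
Dividing 5! = 120 by 3!·2! = 12 for the repeated letters gives 10.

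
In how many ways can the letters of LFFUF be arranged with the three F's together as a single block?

6

Treat the 3 copies of F as a single block. The multiset to arrange is then {FFF, L, U}, 3 items in all.
All 3 items are distinct, so there are (3)! = 6 arrangements.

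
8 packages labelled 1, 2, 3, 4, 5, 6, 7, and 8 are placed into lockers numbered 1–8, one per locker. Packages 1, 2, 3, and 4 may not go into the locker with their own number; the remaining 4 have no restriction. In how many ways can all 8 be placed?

Let Aᵢ (for 1 ≤ i ≤ 4) be the placements that put package i in its forbidden locker. Any j of these fix j positions, leaving (8−j)! ways to fill the rest, and there are C(4,j) ways to pick which j.
By inclusion–exclusion, the number of valid placements is Σ_{j=0}^{4} (−1)^j C(4,j)·(8−j)!.
Computing: 40320 − 20160 + 4320 − 480 + 24 = 24024.

24024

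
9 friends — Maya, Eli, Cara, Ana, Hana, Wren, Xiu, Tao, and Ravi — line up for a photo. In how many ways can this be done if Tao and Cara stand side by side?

Glue Tao and Cara into one block (2 internal orders), leaving 8 units to arrange in a row.
So the count is 2·(8)! = 80640.

80640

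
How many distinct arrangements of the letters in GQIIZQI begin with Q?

120

With the first slot taken by Q, it remains to arrange the other 6 letters (GIIZQI).
Those 6 letters have I appearing 3 times, giving (6)!/(3!) = 120.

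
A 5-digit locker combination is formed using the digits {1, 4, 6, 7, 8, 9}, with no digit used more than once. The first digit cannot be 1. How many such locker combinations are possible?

600

The first digit has 6−1 = 5 choices (anything except 1).
The remaining 4 digits are filled from the other 5 symbols without repetition: 5 × 4 × 3 × 2 = 120.
Total: 5 × 120 = 600.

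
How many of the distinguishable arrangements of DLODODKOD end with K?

Fix K in the last position and arrange the remaining 8 letters.
Those 8 letters have D appearing 4 times and O appearing 3 times, giving (8)!/(4!·3!) = 280.

280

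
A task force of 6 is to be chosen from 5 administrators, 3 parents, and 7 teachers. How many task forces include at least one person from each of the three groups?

3850

Total 6-person selections from all 15: C(15,6) = 5005.
Selections missing a whole group: no administrators → C(10,6) = 210; no parents → C(12,6) = 924; no teachers → C(8,6) = 28.
Add back selections omitting two groups (i.e. drawn from a single group): C(5,6) + C(3,6) + C(7,6) = 7.
By inclusion–exclusion: 5005 − 1162 + 7 = 3850.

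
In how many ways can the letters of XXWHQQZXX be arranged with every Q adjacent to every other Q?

1680

Treat the 2 copies of Q as a single block. The multiset to arrange is then {QQ, H, W, X, X, X, X, Z}, 8 items in all.
That gives (8)!/(4!) = 1680 arrangements.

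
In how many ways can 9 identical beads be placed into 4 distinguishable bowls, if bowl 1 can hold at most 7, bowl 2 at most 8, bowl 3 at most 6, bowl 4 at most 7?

Ignoring the caps, the number of non-negative solutions to x_1+…+x_4 = 9 is C(12,3) = 220.
Subtract solutions that violate a single cap (substitute x_i' = x_i − (cap_i+1)): x_1 ≥ 8 gives C(4,3) = 4; x_2 ≥ 9 gives C(3,3) = 1; x_3 ≥ 7 gives C(5,3) = 10; x_4 ≥ 8 gives C(4,3) = 4. Together 19.
No two caps can be exceeded simultaneously, so the pair terms are all 0.
By inclusion–exclusion the count is 220 − 19 + 0 = 201.

201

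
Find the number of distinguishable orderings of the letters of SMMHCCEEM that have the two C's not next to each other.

11760

Total arrangements of SMMHCCEEM: 9!/(3!·2!·2!) = 15120.
Arrangements with the C's together: treat CC as one letter, giving (8)!/(3!·2!) = 3360.
Subtracting, 15120 − 3360 = 11760 arrangements keep the C's apart.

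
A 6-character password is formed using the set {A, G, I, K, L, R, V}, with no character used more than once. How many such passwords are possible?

5040

This is a permutation of 6 out of 7: P(7,6) = 7!/1!.
7 × 6 × 5 × 4 × 3 × 2 = 5040.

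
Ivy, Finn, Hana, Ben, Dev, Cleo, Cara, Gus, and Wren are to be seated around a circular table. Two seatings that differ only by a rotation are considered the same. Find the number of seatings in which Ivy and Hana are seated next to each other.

10080

Treat {Ivy, Hana} as one unit (2 internal orders) and seat the resulting 8 units around the table: (7)! circular arrangements.
So 2 × (7)! = 2 × 5040 = 10080.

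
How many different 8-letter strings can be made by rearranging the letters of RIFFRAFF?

840

The 8 letters of RIFFRAFF have repeats: F appearing 4 times and R appearing twice.
The number of distinct arrangements is 8!/(4!·2!) = 40320/48 = 840.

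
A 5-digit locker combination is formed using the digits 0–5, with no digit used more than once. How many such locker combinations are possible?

720

This is a permutation of 5 out of 6: P(6,5) = 6!/1!.
6 × 5 × 4 × 3 × 2 = 720.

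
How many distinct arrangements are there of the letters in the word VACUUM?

VACUUM has 6 letters with U appearing twice.
So there are 6! / (2!) = 360 distinguishable arrangements.

360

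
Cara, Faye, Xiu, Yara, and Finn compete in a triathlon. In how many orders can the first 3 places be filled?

60

There are 5 choices for 1st place, 4 for 2nd, and 3 for 3rd.
That gives 5 × 4 × 3 = 60.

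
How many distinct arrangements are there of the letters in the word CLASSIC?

1260

Letter multiplicities in CLASSIC: A×1, C×2, I×1, L×1, S×2.
So there are 7! / (2!·2!) = 1260 distinguishable arrangements.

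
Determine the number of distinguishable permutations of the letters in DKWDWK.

DKWDWK has 6 letters with D appearing twice, K appearing twice, and W appearing twice.
So there are 6! / (2!·2!·2!) = 90 distinguishable arrangements.

90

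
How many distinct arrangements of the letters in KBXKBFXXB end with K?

Fix K in the last position and arrange the remaining 8 letters.
Those 8 letters have B appearing 3 times and X appearing 3 times, giving (8)!/(3!·3!) = 1120.

1120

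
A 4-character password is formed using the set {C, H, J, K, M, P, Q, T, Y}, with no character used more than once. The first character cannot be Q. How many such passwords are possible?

The first character has 9−1 = 8 choices (anything except Q).
The remaining 3 characters are filled from the other 8 symbols without repetition: 8 × 7 × 6 = 336.
Total: 8 × 336 = 2688.

2688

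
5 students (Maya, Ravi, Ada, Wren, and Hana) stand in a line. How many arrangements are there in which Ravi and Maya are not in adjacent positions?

72

Of the 5! = 120 arrangements, those with Ravi and Maya adjacent number 2 × 4! = 48 (treat the pair as a block with 2 internal orders).
So 120 − 48 = 72 arrangements keep them apart.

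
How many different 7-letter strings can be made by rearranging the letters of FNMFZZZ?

Letter multiplicities in FNMFZZZ: F×2, M×1, N×1, Z×3.
So there are 7! / (3!·2!) = 420 distinguishable arrangements.

420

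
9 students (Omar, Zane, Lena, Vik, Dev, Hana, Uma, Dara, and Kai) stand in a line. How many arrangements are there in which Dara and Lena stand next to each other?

80640

Treat {Dara, Lena} as a single unit. There are 8 units to order, and the pair itself can be ordered 2 ways.
That gives 2 × 8! = 2 × 40320 = 80640.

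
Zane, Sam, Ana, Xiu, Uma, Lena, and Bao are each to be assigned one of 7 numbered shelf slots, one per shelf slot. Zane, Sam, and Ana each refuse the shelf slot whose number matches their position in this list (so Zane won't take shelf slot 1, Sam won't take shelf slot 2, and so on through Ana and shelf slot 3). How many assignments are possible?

3216

Let Aᵢ (for i ∈ {1, 2, 3}) be the placements that put person i in their forbidden shelf slot. Any j of these fix j positions, leaving (7−j)! ways to fill the rest, and there are C(3,j) ways to pick which j.
By inclusion–exclusion, the number of valid placements is Σ_{j=0}^{3} (−1)^j C(3,j)·(7−j)!.
Computing: 5040 − 2160 + 360 − 24 = 3216.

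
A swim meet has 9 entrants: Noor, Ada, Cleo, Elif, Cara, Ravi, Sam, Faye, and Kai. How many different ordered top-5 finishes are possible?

There are 9 choices for 1st place, 8 for 2nd, and so on down to 5 for position 5.
That gives 9 × 8 × 7 × 6 × 5 = 15120.

15120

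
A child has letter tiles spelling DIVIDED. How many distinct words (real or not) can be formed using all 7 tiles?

The 7 letters of DIVIDED have repeats: D appearing 3 times and I appearing twice.
So there are 7! / (3!·2!) = 420 distinguishable arrangements.

420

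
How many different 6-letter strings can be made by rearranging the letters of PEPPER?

60

The 6 letters of PEPPER have repeats: E appearing twice and P appearing 3 times.
The number of distinct arrangements is 6!/(3!·2!) = 720/12 = 60.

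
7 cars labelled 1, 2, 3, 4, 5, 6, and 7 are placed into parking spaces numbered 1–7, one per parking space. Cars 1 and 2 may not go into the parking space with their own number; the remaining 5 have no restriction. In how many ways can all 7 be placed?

3720

Let Aᵢ (for i ∈ {1, 2}) be the placements that put car i in its forbidden parking space. Any j of these fix j positions, leaving (7−j)! ways to fill the rest, and there are C(2,j) ways to pick which j.
By inclusion–exclusion, the number of valid placements is Σ_{j=0}^{2} (−1)^j C(2,j)·(7−j)!.
Computing: 5040 − 1440 + 120 = 3720.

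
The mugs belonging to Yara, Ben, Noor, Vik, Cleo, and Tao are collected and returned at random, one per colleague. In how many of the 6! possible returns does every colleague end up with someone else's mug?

265

Let Aᵢ be the assignments in which colleague i gets their own mug. We want the size of the complement of A₁∪…∪A_6.
By inclusion–exclusion this is Σ_{j=0}^{6} (−1)^j C(6,j)·(6−j)!.
Computing: 720 − 720 + 360 − 120 + 30 − 6 + 1 = 265.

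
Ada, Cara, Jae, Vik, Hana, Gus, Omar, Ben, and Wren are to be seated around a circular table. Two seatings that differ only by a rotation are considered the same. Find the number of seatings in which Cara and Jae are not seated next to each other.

30240

Without the restriction there are (8)! = 40320 seatings.
Those with Cara next to Jae: fuse the pair into one unit and seat 8 units around a circle — 2·(7)! = 10080.
Subtracting, 40320 − 10080 = 30240.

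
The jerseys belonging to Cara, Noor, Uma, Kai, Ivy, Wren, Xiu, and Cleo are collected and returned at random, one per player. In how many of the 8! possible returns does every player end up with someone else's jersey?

14833

Let Aᵢ be the assignments in which player i gets their old jersey. We want the size of the complement of A₁∪…∪A_8.
By inclusion–exclusion this is Σ_{j=0}^{8} (−1)^j C(8,j)·(8−j)!.
Computing: 40320 − 40320 + 20160 − 6720 + 1680 − 336 + 56 − 8 + 1 = 14833.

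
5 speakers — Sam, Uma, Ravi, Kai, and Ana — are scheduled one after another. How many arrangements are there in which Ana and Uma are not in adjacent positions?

There are 5! = 120 arrangements in all. If Ana and Uma are adjacent, merging them into one block gives 2·(4)! = 48 arrangements.
Complementary counting: 120 − 48 = 72.

72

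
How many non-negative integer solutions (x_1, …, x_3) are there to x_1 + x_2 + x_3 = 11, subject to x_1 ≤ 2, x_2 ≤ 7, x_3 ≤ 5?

Ignoring the caps, the number of non-negative solutions to x_1+…+x_3 = 11 is C(13,2) = 78.
Subtract solutions that violate a single cap (substitute x_i' = x_i − (cap_i+1)): x_1 ≥ 3 gives C(10,2) = 45; x_2 ≥ 8 gives C(5,2) = 10; x_3 ≥ 6 gives C(7,2) = 21. Together 76.
Add back pairs where two caps are both exceeded: 1 + 6 + 0 = 7.
By inclusion–exclusion the count is 78 − 76 + 7 = 9.

9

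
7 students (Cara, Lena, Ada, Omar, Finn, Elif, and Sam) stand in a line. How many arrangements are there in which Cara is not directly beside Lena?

There are 7! = 5040 arrangements in all. If Cara and Lena are adjacent, merging them into one block gives 2·(6)! = 1440 arrangements.
So 5040 − 1440 = 3600 arrangements keep them apart.

3600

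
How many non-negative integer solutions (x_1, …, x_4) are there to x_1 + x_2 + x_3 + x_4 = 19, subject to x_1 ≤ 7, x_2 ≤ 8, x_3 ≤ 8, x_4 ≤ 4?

Ignoring the caps, the number of non-negative solutions to x_1+…+x_4 = 19 is C(22,3) = 1540.
Subtract solutions that violate a single cap (substitute x_i' = x_i − (cap_i+1)): x_1 ≥ 8 gives C(14,3) = 364; x_2 ≥ 9 gives C(13,3) = 286; x_3 ≥ 9 gives C(13,3) = 286; x_4 ≥ 5 gives C(17,3) = 680. Together 1616.
Add back pairs where two caps are both exceeded: 10 + 10 + 84 + 4 + 56 + 56 = 220.
By inclusion–exclusion the count is 1540 − 1616 + 220 = 144.

144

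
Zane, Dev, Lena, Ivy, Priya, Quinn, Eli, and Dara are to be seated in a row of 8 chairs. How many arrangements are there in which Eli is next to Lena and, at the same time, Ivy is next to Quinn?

Treat {Eli,Lena} as one block (2 orders) and {Ivy,Quinn} as another (2 orders).
That leaves 6 units to arrange: 2 × 2 × 6! = 4 × 720 = 2880.

2880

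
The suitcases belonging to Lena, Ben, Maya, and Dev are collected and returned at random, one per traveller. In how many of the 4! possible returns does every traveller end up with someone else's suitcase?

This is the derangement count D_4: permutations of 4 items with no fixed point.
By inclusion–exclusion this is Σ_{j=0}^{4} (−1)^j C(4,j)·(4−j)!.
Computing: 24 − 24 + 12 − 4 + 1 = 9.

9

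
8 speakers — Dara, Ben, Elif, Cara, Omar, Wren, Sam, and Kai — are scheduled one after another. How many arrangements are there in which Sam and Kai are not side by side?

30240

Of the 8! = 40320 arrangements, those with Sam and Kai adjacent number 2 × 7! = 10080 (treat the pair as a block with 2 internal orders).
So 40320 − 10080 = 30240 arrangements keep them apart.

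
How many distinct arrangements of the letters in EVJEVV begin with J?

10

Fix J in the first position and arrange the remaining 5 letters.
Those 5 letters have E appearing twice and V appearing 3 times, giving (5)!/(3!·2!) = 10.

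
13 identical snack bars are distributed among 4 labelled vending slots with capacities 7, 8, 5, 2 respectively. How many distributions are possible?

By stars and bars, unrestricted non-negative solutions to x_1+…+x_4 = 13 number C(13+3,3) = 560.
Subtract solutions that violate a single cap (substitute x_i' = x_i − (cap_i+1)): x_1 ≥ 8 gives C(8,3) = 56; x_2 ≥ 9 gives C(7,3) = 35; x_3 ≥ 6 gives C(10,3) = 120; x_4 ≥ 3 gives C(13,3) = 286. Together 497.
Add back pairs where two caps are both exceeded: 0 + 0 + 10 + 0 + 4 + 35 = 49.
By inclusion–exclusion the count is 560 − 497 + 49 = 112.

112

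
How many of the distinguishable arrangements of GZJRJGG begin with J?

120

Fix J in the first position and arrange the remaining 6 letters.
Those 6 letters have G appearing 3 times, giving (6)!/(3!) = 120.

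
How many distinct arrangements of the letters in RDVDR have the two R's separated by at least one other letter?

Total arrangements of RDVDR: 5!/(2!·2!) = 30.
Arrangements with the R's together: treat RR as one letter, giving (4)!/(2!) = 12.
Subtracting, 30 − 12 = 18 arrangements keep the R's apart.

18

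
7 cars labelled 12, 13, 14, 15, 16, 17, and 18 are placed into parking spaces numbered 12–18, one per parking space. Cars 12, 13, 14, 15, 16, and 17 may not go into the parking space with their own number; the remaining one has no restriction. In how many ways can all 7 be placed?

2119

Let Aᵢ (for 12 ≤ i ≤ 17) be the placements that put car i in its forbidden parking space. Any j of these fix j positions, leaving (7−j)! ways to fill the rest, and there are C(6,j) ways to pick which j.
By inclusion–exclusion, the number of valid placements is Σ_{j=0}^{6} (−1)^j C(6,j)·(7−j)!.
Computing: 5040 − 4320 + 1800 − 480 + 90 − 12 + 1 = 2119.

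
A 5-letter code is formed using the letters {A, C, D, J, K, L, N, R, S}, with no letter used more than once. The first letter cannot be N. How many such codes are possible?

The first letter has 9−1 = 8 choices (anything except N).
The remaining 4 letters are filled from the other 8 symbols without repetition: 8 × 7 × 6 × 5 = 1680.
Total: 8 × 1680 = 13440.

13440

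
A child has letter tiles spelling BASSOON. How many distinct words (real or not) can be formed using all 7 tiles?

1260

The 7 letters of BASSOON have repeats: O appearing twice and S appearing twice.
Dividing 7! = 5040 by 2!·2! = 4 for the repeated letters gives 1260.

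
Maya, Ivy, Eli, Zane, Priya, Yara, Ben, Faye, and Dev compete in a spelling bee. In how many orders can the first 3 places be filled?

504

There are 9 choices for 1st place, 8 for 2nd, and 7 for 3rd.
That gives 9 × 8 × 7 = 504.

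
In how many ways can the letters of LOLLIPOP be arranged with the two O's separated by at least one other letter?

There are 8!/(3!·2!·2!) = 1680 arrangements of LOLLIPOP in total.
Arrangements with the O's together: treat OO as one letter, giving (7)!/(3!·2!) = 420.
Subtracting, 1680 − 420 = 1260 arrangements keep the O's apart.

1260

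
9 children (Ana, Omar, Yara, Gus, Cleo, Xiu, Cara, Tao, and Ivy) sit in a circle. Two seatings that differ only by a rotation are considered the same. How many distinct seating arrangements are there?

Seat Ana anywhere (absorbing the rotational symmetry), then permute the other 8: (8)! = 40320.

40320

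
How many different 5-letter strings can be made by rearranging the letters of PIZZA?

The 5 letters of PIZZA have repeats: Z appearing twice.
The number of distinct arrangements is 5!/(2!) = 120/2 = 60.

60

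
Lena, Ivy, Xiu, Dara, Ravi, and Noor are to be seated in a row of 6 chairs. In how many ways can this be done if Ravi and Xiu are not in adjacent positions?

Of the 6! = 720 arrangements, those with Ravi and Xiu adjacent number 2 × 5! = 240 (treat the pair as a block with 2 internal orders).
Complementary counting: 720 − 240 = 480.

480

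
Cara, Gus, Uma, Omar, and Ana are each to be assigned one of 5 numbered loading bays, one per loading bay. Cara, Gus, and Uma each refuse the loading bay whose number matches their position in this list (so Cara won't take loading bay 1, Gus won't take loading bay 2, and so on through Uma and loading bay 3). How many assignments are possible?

Let Aᵢ (for i ∈ {1, 2, 3}) be the placements that put person i in their forbidden loading bay. Any j of these fix j positions, leaving (5−j)! ways to fill the rest, and there are C(3,j) ways to pick which j.
By inclusion–exclusion, the number of valid placements is Σ_{j=0}^{3} (−1)^j C(3,j)·(5−j)!.
Computing: 120 − 72 + 18 − 2 = 64.

64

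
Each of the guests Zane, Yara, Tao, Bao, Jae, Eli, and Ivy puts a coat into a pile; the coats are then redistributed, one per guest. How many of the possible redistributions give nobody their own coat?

1854

Count assignments avoiding every fixed point. For any j of the 7 guests fixed to their own coat, the other 7−j can be arranged in (7−j)! ways.
By inclusion–exclusion this is Σ_{j=0}^{7} (−1)^j C(7,j)·(7−j)!.
Computing: 5040 − 5040 + 2520 − 840 + 210 − 42 + 7 − 1 = 1854.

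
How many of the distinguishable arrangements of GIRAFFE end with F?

720

Fix F in the last position and arrange the remaining 6 letters.
Those 6 letters are all distinct, giving (6)! = 720.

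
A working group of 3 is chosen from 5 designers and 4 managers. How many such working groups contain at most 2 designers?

Split by how many designers are chosen (0 through 2).
Sum: C(5,0)·C(4,3) + C(5,1)·C(4,2) + C(5,2)·C(4,1) = 4 + 30 + 40 = 74.

74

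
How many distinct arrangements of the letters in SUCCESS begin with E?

Fix E in the first position and arrange the remaining 6 letters.
Those 6 letters have C appearing twice and S appearing 3 times, giving (6)!/(3!·2!) = 60.

60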